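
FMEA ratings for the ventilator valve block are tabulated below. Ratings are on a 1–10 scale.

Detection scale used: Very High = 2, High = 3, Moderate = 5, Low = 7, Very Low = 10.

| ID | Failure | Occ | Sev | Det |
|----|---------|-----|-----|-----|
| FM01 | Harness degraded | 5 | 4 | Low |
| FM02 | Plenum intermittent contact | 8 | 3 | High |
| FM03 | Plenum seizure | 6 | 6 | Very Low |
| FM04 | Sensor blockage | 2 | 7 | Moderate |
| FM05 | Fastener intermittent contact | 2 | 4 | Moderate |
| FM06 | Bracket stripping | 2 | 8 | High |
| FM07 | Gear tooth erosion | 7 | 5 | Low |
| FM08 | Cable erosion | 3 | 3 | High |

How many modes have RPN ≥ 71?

4

RPN = Severity × Occurrence × Detection:
  FM01: 4 × 5 × 7 = 140
  FM02: 3 × 8 × 3 = 72
  FM03: 6 × 6 × 10 = 360
  FM04: 7 × 2 × 5 = 70
  FM05: 4 × 2 × 5 = 40
  FM06: 8 × 2 × 3 = 48
  FM07: 5 × 7 × 7 = 245
  FM08: 3 × 3 × 3 = 27
Modes with RPN ≥ 71: FM01 (140), FM02 (72), FM03 (360), FM07 (245) → 4.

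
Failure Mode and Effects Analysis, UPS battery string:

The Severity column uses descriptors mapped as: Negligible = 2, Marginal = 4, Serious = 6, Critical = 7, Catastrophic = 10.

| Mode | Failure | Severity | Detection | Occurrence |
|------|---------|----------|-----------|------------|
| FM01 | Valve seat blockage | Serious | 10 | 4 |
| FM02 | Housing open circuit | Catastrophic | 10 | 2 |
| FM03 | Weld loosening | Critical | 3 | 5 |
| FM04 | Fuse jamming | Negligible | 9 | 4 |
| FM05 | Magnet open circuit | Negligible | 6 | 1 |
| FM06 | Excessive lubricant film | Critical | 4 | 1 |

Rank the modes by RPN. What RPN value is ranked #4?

72

RPN = Severity × Occurrence × Detection:
  FM01: 6 × 4 × 10 = 240
  FM02: 10 × 2 × 10 = 200
  FM03: 7 × 5 × 3 = 105
  FM04: 2 × 4 × 9 = 72
  FM05: 2 × 1 × 6 = 12
  FM06: 7 × 1 × 4 = 28
Sorted descending: 240, 200, 105, 72, 28, 12.
The fourth-highest RPN is 72 (FM04).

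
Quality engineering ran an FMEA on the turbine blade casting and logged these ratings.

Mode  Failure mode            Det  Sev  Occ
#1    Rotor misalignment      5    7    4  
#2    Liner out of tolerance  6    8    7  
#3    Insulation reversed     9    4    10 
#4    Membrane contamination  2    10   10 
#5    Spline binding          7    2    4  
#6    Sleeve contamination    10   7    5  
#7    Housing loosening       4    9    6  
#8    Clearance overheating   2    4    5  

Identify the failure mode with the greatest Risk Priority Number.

#3

RPN = Severity × Occurrence × Detection:
  #1: 7 × 4 × 5 = 140
  #2: 8 × 7 × 6 = 336
  #3: 4 × 10 × 9 = 360
  #4: 10 × 10 × 2 = 200
  #5: 2 × 4 × 7 = 56
  #6: 7 × 5 × 10 = 350
  #7: 9 × 6 × 4 = 216
  #8: 4 × 5 × 2 = 40
Highest RPN is 360 → #3.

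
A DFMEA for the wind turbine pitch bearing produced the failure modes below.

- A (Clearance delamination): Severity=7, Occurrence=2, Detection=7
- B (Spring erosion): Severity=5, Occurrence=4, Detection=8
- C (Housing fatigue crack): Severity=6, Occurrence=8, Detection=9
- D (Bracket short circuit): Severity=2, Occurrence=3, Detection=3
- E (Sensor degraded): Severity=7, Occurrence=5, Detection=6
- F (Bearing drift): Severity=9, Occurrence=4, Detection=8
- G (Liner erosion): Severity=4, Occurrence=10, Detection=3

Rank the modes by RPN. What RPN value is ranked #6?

98

RPN = Severity × Occurrence × Detection:
  A: 7 × 2 × 7 = 98
  B: 5 × 4 × 8 = 160
  C: 6 × 8 × 9 = 432
  D: 2 × 3 × 3 = 18
  E: 7 × 5 × 6 = 210
  F: 9 × 4 × 8 = 288
  G: 4 × 10 × 3 = 120
Sorted descending: 432, 288, 210, 160, 120, 98, 18.
The sixth-highest RPN is 98 (A).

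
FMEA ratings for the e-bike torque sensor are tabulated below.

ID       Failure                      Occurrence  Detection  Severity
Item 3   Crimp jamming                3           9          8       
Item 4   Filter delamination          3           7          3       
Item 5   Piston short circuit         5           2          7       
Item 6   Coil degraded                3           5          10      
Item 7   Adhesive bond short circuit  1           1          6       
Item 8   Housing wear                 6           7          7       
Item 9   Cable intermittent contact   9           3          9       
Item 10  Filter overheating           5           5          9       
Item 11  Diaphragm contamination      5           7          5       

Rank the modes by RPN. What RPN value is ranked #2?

243

RPN = Severity × Occurrence × Detection:
  Item 3: 8 × 3 × 9 = 216
  Item 4: 3 × 3 × 7 = 63
  Item 5: 7 × 5 × 2 = 70
  Item 6: 10 × 3 × 5 = 150
  Item 7: 6 × 1 × 1 = 6
  Item 8: 7 × 6 × 7 = 294
  Item 9: 9 × 9 × 3 = 243
  Item 10: 9 × 5 × 5 = 225
  Item 11: 5 × 5 × 7 = 175
Sorted descending: 294, 243, 225, 216, 175, 150, 70, 63, 6.
The second-highest RPN is 243 (Item 9).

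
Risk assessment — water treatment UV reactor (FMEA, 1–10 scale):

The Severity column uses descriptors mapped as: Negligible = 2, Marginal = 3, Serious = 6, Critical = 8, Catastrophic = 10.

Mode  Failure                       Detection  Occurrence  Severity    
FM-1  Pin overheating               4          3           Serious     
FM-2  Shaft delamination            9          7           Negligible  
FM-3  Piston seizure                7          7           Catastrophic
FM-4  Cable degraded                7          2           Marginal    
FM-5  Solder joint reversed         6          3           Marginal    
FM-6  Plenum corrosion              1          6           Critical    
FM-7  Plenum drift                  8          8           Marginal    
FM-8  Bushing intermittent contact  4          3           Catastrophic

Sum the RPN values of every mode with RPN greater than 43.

1102

RPN = Severity × Occurrence × Detection:
  FM-1: 6 × 3 × 4 = 72
  FM-2: 2 × 7 × 9 = 126
  FM-3: 10 × 7 × 7 = 490
  FM-4: 3 × 2 × 7 = 42
  FM-5: 3 × 3 × 6 = 54
  FM-6: 8 × 6 × 1 = 48
  FM-7: 3 × 8 × 8 = 192
  FM-8: 10 × 3 × 4 = 120
RPN > 43: FM-1 (72), FM-2 (126), FM-3 (490), FM-5 (54), FM-6 (48), FM-7 (192), FM-8 (120).
Sum: 72 + 126 + 490 + 54 + 48 + 192 + 120 = 1102.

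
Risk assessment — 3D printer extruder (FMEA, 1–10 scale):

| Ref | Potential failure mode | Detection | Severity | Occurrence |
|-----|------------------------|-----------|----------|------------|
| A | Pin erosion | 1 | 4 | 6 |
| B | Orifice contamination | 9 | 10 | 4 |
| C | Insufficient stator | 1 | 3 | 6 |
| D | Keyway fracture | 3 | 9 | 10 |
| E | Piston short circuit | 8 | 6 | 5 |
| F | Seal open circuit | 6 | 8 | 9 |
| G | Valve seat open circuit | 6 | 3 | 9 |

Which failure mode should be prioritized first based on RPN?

F

RPN = Severity × Occurrence × Detection:
  A: 4 × 6 × 1 = 24
  B: 10 × 4 × 9 = 360
  C: 3 × 6 × 1 = 18
  D: 9 × 10 × 3 = 270
  E: 6 × 5 × 8 = 240
  F: 8 × 9 × 6 = 432
  G: 3 × 9 × 6 = 162
Highest RPN is 432 → F.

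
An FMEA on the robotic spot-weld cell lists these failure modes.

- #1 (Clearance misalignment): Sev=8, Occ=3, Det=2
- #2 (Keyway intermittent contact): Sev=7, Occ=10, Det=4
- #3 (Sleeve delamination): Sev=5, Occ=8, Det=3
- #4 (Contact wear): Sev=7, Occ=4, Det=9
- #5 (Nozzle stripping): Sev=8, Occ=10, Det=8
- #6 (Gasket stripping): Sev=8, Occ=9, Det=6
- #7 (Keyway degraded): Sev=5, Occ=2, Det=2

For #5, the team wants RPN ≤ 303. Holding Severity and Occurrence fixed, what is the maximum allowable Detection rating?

3

#5: S=8, O=10, D=8 → current RPN = 640.
Fixed product = 80. Need 80 × D ≤ 303, so D ≤ 303/80 = 3.79.
Maximum integer Detection rating = 3 (gives RPN 240; D=4 would give 320 > 303).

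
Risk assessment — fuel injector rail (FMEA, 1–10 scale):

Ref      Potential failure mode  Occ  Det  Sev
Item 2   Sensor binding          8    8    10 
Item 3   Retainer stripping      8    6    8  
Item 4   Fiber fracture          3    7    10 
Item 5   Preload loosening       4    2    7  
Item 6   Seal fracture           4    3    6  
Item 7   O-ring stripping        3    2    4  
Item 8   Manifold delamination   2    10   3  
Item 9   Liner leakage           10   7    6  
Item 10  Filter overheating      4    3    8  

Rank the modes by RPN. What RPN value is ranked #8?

RPN = Severity × Occurrence × Detection:
  Item 2: 10 × 8 × 8 = 640
  Item 3: 8 × 8 × 6 = 384
  Item 4: 10 × 3 × 7 = 210
  Item 5: 7 × 4 × 2 = 56
  Item 6: 6 × 4 × 3 = 72
  Item 7: 4 × 3 × 2 = 24
  Item 8: 3 × 2 × 10 = 60
  Item 9: 6 × 10 × 7 = 420
  Item 10: 8 × 4 × 3 = 96
Sorted descending: 640, 420, 384, 210, 96, 72, 60, 56, 24.
The eighth-highest RPN is 56 (Item 5).

56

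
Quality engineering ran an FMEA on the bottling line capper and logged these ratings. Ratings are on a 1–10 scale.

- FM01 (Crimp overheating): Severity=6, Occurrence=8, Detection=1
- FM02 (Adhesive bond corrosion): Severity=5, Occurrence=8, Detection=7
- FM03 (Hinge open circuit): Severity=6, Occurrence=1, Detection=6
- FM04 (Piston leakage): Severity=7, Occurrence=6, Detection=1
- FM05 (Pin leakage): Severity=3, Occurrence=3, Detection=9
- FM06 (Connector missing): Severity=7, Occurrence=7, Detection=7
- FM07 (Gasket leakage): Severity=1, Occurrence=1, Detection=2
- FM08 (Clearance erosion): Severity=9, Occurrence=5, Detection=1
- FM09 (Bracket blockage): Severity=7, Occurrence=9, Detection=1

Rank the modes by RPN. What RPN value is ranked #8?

36

RPN = Severity × Occurrence × Detection:
  FM01: 6 × 8 × 1 = 48
  FM02: 5 × 8 × 7 = 280
  FM03: 6 × 1 × 6 = 36
  FM04: 7 × 6 × 1 = 42
  FM05: 3 × 3 × 9 = 81
  FM06: 7 × 7 × 7 = 343
  FM07: 1 × 1 × 2 = 2
  FM08: 9 × 5 × 1 = 45
  FM09: 7 × 9 × 1 = 63
Sorted descending: 343, 280, 81, 63, 48, 45, 42, 36, 2.
The eighth-highest RPN is 36 (FM03).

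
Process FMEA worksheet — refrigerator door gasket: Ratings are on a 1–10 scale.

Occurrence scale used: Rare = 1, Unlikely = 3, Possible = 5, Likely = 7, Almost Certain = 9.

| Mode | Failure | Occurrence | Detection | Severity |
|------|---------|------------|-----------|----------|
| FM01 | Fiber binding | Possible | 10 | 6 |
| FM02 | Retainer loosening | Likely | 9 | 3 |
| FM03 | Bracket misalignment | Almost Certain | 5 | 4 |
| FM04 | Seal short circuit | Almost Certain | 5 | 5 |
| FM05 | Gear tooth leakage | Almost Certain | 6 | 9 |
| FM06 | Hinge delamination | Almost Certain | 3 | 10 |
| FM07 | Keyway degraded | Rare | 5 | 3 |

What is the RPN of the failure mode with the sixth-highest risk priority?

180

RPN = Severity × Occurrence × Detection:
  FM01: 6 × 5 × 10 = 300
  FM02: 3 × 7 × 9 = 189
  FM03: 4 × 9 × 5 = 180
  FM04: 5 × 9 × 5 = 225
  FM05: 9 × 9 × 6 = 486
  FM06: 10 × 9 × 3 = 270
  FM07: 3 × 1 × 5 = 15
Sorted descending: 486, 300, 270, 225, 189, 180, 15.
The sixth-highest RPN is 180 (FM03).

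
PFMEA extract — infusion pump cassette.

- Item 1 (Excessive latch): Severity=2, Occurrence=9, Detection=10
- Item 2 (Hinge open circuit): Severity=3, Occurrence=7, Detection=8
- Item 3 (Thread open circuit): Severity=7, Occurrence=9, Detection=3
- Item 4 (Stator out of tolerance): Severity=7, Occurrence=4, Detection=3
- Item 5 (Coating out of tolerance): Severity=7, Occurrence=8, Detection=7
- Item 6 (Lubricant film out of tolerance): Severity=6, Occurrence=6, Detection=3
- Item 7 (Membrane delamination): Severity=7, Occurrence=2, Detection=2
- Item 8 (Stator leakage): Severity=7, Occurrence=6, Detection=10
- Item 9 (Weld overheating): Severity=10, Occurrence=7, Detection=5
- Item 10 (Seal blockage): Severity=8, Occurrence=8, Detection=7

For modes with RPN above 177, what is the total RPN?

RPN = Severity × Occurrence × Detection:
  Item 1: 2 × 9 × 10 = 180
  Item 2: 3 × 7 × 8 = 168
  Item 3: 7 × 9 × 3 = 189
  Item 4: 7 × 4 × 3 = 84
  Item 5: 7 × 8 × 7 = 392
  Item 6: 6 × 6 × 3 = 108
  Item 7: 7 × 2 × 2 = 28
  Item 8: 7 × 6 × 10 = 420
  Item 9: 10 × 7 × 5 = 350
  Item 10: 8 × 8 × 7 = 448
RPN > 177: Item 1 (180), Item 3 (189), Item 5 (392), Item 8 (420), Item 9 (350), Item 10 (448).
Sum: 180 + 189 + 392 + 420 + 350 + 448 = 1979.

1979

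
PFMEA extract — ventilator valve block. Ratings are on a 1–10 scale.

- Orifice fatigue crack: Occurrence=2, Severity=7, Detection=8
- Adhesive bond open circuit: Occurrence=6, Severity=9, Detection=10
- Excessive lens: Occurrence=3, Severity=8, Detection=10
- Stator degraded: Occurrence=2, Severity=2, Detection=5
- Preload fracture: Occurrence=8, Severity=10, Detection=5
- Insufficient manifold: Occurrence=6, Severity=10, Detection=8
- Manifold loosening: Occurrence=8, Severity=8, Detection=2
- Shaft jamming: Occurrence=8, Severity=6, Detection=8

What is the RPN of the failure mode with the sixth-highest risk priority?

128

RPN = Severity × Occurrence × Detection:
  Orifice fatigue crack: 7 × 2 × 8 = 112
  Adhesive bond open circuit: 9 × 6 × 10 = 540
  Excessive lens: 8 × 3 × 10 = 240
  Stator degraded: 2 × 2 × 5 = 20
  Preload fracture: 10 × 8 × 5 = 400
  Insufficient manifold: 10 × 6 × 8 = 480
  Manifold loosening: 8 × 8 × 2 = 128
  Shaft jamming: 6 × 8 × 8 = 384
Sorted descending: 540, 480, 400, 384, 240, 128, 112, 20.
The sixth-highest RPN is 128 (Manifold loosening).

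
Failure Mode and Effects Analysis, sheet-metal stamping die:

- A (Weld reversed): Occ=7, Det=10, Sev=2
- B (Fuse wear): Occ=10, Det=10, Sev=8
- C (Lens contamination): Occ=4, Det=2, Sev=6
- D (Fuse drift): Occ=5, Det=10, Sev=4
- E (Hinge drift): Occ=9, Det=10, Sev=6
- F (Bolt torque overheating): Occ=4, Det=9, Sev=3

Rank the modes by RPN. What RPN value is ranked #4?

RPN = Severity × Occurrence × Detection:
  A: 2 × 7 × 10 = 140
  B: 8 × 10 × 10 = 800
  C: 6 × 4 × 2 = 48
  D: 4 × 5 × 10 = 200
  E: 6 × 9 × 10 = 540
  F: 3 × 4 × 9 = 108
Sorted descending: 800, 540, 200, 140, 108, 48.
The fourth-highest RPN is 140 (A).

140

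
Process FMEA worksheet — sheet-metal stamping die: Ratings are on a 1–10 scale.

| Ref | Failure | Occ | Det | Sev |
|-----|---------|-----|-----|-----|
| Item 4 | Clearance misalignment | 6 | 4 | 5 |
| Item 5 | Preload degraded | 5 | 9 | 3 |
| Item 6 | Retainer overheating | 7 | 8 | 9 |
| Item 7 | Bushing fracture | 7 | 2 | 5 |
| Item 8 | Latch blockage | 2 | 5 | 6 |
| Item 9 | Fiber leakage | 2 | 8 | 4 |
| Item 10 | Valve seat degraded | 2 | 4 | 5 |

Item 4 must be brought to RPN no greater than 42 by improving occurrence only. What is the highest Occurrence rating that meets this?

Item 4: S=5, O=6, D=4 → current RPN = 120.
Fixed product = 20. Need 20 × O ≤ 42, so O ≤ 42/20 = 2.10.
Maximum integer Occurrence rating = 2 (gives RPN 40; O=3 would give 60 > 42).

2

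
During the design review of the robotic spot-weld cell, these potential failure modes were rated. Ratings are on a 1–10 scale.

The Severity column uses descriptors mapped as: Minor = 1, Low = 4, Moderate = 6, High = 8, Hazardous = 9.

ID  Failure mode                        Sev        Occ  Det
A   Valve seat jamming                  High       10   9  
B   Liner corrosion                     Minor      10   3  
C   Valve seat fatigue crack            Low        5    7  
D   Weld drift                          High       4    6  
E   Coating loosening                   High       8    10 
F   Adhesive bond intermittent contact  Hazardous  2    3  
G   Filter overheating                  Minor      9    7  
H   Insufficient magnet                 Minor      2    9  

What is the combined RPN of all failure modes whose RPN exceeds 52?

1809

RPN = Severity × Occurrence × Detection:
  A: 8 × 10 × 9 = 720
  B: 1 × 10 × 3 = 30
  C: 4 × 5 × 7 = 140
  D: 8 × 4 × 6 = 192
  E: 8 × 8 × 10 = 640
  F: 9 × 2 × 3 = 54
  G: 1 × 9 × 7 = 63
  H: 1 × 2 × 9 = 18
RPN > 52: A (720), C (140), D (192), E (640), F (54), G (63).
Sum: 720 + 140 + 192 + 640 + 54 + 63 = 1809.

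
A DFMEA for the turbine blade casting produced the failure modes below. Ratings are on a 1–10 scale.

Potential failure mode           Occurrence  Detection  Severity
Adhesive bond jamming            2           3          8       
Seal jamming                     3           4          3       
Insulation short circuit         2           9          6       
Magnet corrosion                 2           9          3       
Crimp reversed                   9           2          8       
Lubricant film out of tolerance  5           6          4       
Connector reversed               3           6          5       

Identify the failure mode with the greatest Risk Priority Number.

RPN = Severity × Occurrence × Detection:
  Adhesive bond jamming: 8 × 2 × 3 = 48
  Seal jamming: 3 × 3 × 4 = 36
  Insulation short circuit: 6 × 2 × 9 = 108
  Magnet corrosion: 3 × 2 × 9 = 54
  Crimp reversed: 8 × 9 × 2 = 144
  Lubricant film out of tolerance: 4 × 5 × 6 = 120
  Connector reversed: 5 × 3 × 6 = 90
Highest RPN is 144 → Crimp reversed.

Crimp reversed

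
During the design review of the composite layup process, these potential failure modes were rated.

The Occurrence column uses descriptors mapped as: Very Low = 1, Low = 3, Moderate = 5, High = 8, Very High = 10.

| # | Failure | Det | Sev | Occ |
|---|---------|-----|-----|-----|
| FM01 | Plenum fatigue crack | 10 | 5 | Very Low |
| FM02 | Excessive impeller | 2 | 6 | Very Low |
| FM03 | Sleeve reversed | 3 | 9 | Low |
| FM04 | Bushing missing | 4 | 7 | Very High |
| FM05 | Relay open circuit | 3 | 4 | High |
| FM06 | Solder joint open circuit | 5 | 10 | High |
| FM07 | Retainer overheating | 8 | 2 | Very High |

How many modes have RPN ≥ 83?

4

RPN = Severity × Occurrence × Detection:
  FM01: 5 × 1 × 10 = 50
  FM02: 6 × 1 × 2 = 12
  FM03: 9 × 3 × 3 = 81
  FM04: 7 × 10 × 4 = 280
  FM05: 4 × 8 × 3 = 96
  FM06: 10 × 8 × 5 = 400
  FM07: 2 × 10 × 8 = 160
Modes with RPN ≥ 83: FM04 (280), FM05 (96), FM06 (400), FM07 (160) → 4.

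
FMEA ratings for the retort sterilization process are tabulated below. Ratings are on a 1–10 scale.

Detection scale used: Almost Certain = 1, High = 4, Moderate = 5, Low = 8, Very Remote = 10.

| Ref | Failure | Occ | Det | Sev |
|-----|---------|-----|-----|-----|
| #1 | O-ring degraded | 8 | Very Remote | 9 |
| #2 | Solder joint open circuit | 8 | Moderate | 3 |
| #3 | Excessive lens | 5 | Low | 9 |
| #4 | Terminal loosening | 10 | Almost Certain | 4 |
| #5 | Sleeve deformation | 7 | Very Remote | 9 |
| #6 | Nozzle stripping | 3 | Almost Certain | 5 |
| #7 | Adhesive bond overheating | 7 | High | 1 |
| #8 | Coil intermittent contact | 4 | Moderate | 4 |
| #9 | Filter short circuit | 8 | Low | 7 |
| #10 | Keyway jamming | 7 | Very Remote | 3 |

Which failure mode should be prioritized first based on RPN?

#1

RPN = Severity × Occurrence × Detection:
  #1: 9 × 8 × 10 = 720
  #2: 3 × 8 × 5 = 120
  #3: 9 × 5 × 8 = 360
  #4: 4 × 10 × 1 = 40
  #5: 9 × 7 × 10 = 630
  #6: 5 × 3 × 1 = 15
  #7: 1 × 7 × 4 = 28
  #8: 4 × 4 × 5 = 80
  #9: 7 × 8 × 8 = 448
  #10: 3 × 7 × 10 = 210
Highest RPN is 720 → #1.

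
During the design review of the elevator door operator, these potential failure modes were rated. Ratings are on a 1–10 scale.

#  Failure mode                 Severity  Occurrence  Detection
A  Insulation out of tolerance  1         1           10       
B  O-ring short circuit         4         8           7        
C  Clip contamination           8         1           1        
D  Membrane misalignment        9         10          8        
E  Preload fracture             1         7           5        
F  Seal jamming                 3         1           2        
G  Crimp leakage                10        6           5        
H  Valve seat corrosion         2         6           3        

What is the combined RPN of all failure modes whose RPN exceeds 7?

RPN = Severity × Occurrence × Detection:
  A: 1 × 1 × 10 = 10
  B: 4 × 8 × 7 = 224
  C: 8 × 1 × 1 = 8
  D: 9 × 10 × 8 = 720
  E: 1 × 7 × 5 = 35
  F: 3 × 1 × 2 = 6
  G: 10 × 6 × 5 = 300
  H: 2 × 6 × 3 = 36
RPN > 7: A (10), B (224), C (8), D (720), E (35), G (300), H (36).
Sum: 10 + 224 + 8 + 720 + 35 + 300 + 36 = 1333.

1333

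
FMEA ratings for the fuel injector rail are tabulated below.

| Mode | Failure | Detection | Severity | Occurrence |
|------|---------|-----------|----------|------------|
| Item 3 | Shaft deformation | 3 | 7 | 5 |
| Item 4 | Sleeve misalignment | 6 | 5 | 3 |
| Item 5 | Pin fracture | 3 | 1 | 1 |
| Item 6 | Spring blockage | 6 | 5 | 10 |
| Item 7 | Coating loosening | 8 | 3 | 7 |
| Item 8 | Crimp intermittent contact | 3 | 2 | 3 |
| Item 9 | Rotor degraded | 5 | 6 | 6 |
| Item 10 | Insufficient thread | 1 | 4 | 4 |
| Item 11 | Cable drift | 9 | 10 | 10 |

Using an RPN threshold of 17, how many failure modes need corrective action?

7

RPN = Severity × Occurrence × Detection:
  Item 3: 7 × 5 × 3 = 105
  Item 4: 5 × 3 × 6 = 90
  Item 5: 1 × 1 × 3 = 3
  Item 6: 5 × 10 × 6 = 300
  Item 7: 3 × 7 × 8 = 168
  Item 8: 2 × 3 × 3 = 18
  Item 9: 6 × 6 × 5 = 180
  Item 10: 4 × 4 × 1 = 16
  Item 11: 10 × 10 × 9 = 900
Modes with RPN ≥ 17: Item 3 (105), Item 4 (90), Item 6 (300), Item 7 (168), Item 8 (18), Item 9 (180), Item 11 (900) → 7.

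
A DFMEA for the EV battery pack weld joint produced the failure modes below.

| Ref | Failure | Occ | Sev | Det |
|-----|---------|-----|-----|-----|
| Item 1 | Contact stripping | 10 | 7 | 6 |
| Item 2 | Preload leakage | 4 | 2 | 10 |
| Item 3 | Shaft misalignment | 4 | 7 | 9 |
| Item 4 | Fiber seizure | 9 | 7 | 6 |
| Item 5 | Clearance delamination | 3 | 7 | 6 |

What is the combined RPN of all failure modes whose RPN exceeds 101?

RPN = Severity × Occurrence × Detection:
  Item 1: 7 × 10 × 6 = 420
  Item 2: 2 × 4 × 10 = 80
  Item 3: 7 × 4 × 9 = 252
  Item 4: 7 × 9 × 6 = 378
  Item 5: 7 × 3 × 6 = 126
RPN > 101: Item 1 (420), Item 3 (252), Item 4 (378), Item 5 (126).
Sum: 420 + 252 + 378 + 126 = 1176.

1176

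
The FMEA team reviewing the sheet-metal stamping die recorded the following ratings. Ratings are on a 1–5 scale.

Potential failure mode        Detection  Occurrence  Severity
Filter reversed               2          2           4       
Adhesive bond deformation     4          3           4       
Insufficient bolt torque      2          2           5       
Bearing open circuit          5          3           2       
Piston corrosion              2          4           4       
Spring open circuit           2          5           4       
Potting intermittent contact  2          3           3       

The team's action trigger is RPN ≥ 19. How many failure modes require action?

5

RPN = Severity × Occurrence × Detection:
  Filter reversed: 4 × 2 × 2 = 16
  Adhesive bond deformation: 4 × 3 × 4 = 48
  Insufficient bolt torque: 5 × 2 × 2 = 20
  Bearing open circuit: 2 × 3 × 5 = 30
  Piston corrosion: 4 × 4 × 2 = 32
  Spring open circuit: 4 × 5 × 2 = 40
  Potting intermittent contact: 3 × 3 × 2 = 18
Modes with RPN ≥ 19: Adhesive bond deformation (48), Insufficient bolt torque (20), Bearing open circuit (30), Piston corrosion (32), Spring open circuit (40) → 5.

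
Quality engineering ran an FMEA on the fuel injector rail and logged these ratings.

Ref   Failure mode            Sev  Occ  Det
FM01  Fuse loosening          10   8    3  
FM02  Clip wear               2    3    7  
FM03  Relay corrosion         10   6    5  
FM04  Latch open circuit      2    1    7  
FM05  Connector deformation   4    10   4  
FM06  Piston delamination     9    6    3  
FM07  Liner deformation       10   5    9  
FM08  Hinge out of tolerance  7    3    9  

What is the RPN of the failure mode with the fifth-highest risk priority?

162

RPN = Severity × Occurrence × Detection:
  FM01: 10 × 8 × 3 = 240
  FM02: 2 × 3 × 7 = 42
  FM03: 10 × 6 × 5 = 300
  FM04: 2 × 1 × 7 = 14
  FM05: 4 × 10 × 4 = 160
  FM06: 9 × 6 × 3 = 162
  FM07: 10 × 5 × 9 = 450
  FM08: 7 × 3 × 9 = 189
Sorted descending: 450, 300, 240, 189, 162, 160, 42, 14.
The fifth-highest RPN is 162 (FM06).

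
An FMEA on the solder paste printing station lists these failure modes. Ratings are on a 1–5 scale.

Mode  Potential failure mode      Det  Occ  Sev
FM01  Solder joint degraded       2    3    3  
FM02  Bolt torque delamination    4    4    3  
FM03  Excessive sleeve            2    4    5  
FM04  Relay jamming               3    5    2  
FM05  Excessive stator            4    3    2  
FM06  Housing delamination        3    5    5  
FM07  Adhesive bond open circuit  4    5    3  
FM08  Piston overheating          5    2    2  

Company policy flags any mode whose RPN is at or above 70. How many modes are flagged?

RPN = Severity × Occurrence × Detection:
  FM01: 3 × 3 × 2 = 18
  FM02: 3 × 4 × 4 = 48
  FM03: 5 × 4 × 2 = 40
  FM04: 2 × 5 × 3 = 30
  FM05: 2 × 3 × 4 = 24
  FM06: 5 × 5 × 3 = 75
  FM07: 3 × 5 × 4 = 60
  FM08: 2 × 2 × 5 = 20
Modes with RPN ≥ 70: FM06 (75) → 1.

1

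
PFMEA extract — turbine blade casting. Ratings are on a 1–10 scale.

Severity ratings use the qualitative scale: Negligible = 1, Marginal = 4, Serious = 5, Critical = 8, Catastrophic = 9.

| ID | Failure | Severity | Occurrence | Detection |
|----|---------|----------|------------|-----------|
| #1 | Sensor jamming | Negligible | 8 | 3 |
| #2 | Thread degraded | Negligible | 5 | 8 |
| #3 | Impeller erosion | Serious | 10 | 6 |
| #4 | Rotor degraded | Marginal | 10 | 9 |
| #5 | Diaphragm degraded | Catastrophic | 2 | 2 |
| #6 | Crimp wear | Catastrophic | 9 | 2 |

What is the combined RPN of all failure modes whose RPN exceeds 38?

862

RPN = Severity × Occurrence × Detection:
  #1: 1 × 8 × 3 = 24
  #2: 1 × 5 × 8 = 40
  #3: 5 × 10 × 6 = 300
  #4: 4 × 10 × 9 = 360
  #5: 9 × 2 × 2 = 36
  #6: 9 × 9 × 2 = 162
RPN > 38: #2 (40), #3 (300), #4 (360), #6 (162).
Sum: 40 + 300 + 360 + 162 = 862.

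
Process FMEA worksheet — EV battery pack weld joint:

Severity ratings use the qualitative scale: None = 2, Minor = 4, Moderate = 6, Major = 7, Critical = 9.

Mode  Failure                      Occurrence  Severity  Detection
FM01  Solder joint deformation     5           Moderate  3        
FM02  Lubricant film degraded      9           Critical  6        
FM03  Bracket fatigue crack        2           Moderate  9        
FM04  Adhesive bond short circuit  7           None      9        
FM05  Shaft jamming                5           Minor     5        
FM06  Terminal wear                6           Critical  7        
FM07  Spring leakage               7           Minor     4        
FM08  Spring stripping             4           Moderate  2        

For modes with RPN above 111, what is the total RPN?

RPN = Severity × Occurrence × Detection:
  FM01: 6 × 5 × 3 = 90
  FM02: 9 × 9 × 6 = 486
  FM03: 6 × 2 × 9 = 108
  FM04: 2 × 7 × 9 = 126
  FM05: 4 × 5 × 5 = 100
  FM06: 9 × 6 × 7 = 378
  FM07: 4 × 7 × 4 = 112
  FM08: 6 × 4 × 2 = 48
RPN > 111: FM02 (486), FM04 (126), FM06 (378), FM07 (112).
Sum: 486 + 126 + 378 + 112 = 1102.

1102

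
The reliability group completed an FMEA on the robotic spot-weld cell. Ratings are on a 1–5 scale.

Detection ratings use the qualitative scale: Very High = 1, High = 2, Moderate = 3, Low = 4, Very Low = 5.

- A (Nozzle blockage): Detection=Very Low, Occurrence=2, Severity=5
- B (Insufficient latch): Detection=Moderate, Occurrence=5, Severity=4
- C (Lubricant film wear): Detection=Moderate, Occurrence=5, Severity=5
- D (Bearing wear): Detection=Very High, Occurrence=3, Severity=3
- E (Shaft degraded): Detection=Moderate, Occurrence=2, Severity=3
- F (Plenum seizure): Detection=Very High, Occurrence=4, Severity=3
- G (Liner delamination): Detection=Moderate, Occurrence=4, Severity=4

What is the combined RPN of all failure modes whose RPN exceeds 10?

263

RPN = Severity × Occurrence × Detection:
  A: 5 × 2 × 5 = 50
  B: 4 × 5 × 3 = 60
  C: 5 × 5 × 3 = 75
  D: 3 × 3 × 1 = 9
  E: 3 × 2 × 3 = 18
  F: 3 × 4 × 1 = 12
  G: 4 × 4 × 3 = 48
RPN > 10: A (50), B (60), C (75), E (18), F (12), G (48).
Sum: 50 + 60 + 75 + 18 + 12 + 48 = 263.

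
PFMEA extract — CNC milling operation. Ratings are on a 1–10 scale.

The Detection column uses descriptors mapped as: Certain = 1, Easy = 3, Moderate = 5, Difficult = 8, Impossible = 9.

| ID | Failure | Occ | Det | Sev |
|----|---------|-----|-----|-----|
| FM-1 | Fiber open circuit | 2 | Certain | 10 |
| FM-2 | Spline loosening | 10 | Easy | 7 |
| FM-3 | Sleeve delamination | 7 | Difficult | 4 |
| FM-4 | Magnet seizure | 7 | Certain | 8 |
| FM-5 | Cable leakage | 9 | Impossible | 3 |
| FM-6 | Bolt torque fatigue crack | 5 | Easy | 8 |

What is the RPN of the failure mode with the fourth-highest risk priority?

120

RPN = Severity × Occurrence × Detection:
  FM-1: 10 × 2 × 1 = 20
  FM-2: 7 × 10 × 3 = 210
  FM-3: 4 × 7 × 8 = 224
  FM-4: 8 × 7 × 1 = 56
  FM-5: 3 × 9 × 9 = 243
  FM-6: 8 × 5 × 3 = 120
Sorted descending: 243, 224, 210, 120, 56, 20.
The fourth-highest RPN is 120 (FM-6).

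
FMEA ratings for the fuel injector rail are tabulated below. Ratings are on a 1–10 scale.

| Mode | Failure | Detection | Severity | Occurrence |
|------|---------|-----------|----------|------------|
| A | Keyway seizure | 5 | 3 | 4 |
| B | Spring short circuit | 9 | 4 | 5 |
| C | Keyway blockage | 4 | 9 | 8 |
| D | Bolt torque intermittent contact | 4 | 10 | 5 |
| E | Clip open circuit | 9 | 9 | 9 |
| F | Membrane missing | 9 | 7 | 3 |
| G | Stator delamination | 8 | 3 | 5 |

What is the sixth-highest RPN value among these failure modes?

120

RPN = Severity × Occurrence × Detection:
  A: 3 × 4 × 5 = 60
  B: 4 × 5 × 9 = 180
  C: 9 × 8 × 4 = 288
  D: 10 × 5 × 4 = 200
  E: 9 × 9 × 9 = 729
  F: 7 × 3 × 9 = 189
  G: 3 × 5 × 8 = 120
Sorted descending: 729, 288, 200, 189, 180, 120, 60.
The sixth-highest RPN is 120 (G).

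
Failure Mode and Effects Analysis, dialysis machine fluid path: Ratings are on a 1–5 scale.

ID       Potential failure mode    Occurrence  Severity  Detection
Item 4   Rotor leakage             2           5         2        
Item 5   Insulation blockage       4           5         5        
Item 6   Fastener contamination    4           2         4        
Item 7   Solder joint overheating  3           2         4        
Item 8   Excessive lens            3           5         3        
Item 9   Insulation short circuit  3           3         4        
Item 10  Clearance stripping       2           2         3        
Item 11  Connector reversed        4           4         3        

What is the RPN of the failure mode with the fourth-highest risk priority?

RPN = Severity × Occurrence × Detection:
  Item 4: 5 × 2 × 2 = 20
  Item 5: 5 × 4 × 5 = 100
  Item 6: 2 × 4 × 4 = 32
  Item 7: 2 × 3 × 4 = 24
  Item 8: 5 × 3 × 3 = 45
  Item 9: 3 × 3 × 4 = 36
  Item 10: 2 × 2 × 3 = 12
  Item 11: 4 × 4 × 3 = 48
Sorted descending: 100, 48, 45, 36, 32, 24, 20, 12.
The fourth-highest RPN is 36 (Item 9).

36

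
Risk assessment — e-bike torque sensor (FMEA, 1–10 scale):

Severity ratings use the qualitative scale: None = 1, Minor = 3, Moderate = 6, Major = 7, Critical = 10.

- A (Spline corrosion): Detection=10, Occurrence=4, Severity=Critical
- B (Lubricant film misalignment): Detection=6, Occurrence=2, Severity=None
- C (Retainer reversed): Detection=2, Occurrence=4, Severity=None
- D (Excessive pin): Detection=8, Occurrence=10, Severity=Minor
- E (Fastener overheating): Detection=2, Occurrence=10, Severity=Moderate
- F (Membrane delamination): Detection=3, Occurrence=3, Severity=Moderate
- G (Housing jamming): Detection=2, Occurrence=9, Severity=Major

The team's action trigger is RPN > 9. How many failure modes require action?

RPN = Severity × Occurrence × Detection:
  A: 10 × 4 × 10 = 400
  B: 1 × 2 × 6 = 12
  C: 1 × 4 × 2 = 8
  D: 3 × 10 × 8 = 240
  E: 6 × 10 × 2 = 120
  F: 6 × 3 × 3 = 54
  G: 7 × 9 × 2 = 126
Modes with RPN > 9: A (400), B (12), D (240), E (120), F (54), G (126) → 6.

6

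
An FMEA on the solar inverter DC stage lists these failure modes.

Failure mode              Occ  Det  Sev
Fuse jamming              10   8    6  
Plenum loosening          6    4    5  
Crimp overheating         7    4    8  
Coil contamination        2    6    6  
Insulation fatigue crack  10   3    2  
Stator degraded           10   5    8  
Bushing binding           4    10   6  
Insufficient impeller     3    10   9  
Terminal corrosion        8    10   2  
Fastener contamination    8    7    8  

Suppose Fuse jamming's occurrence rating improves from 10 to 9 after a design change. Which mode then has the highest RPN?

RPN = Severity × Occurrence × Detection:
  Fuse jamming: 6 × 10 × 8 = 480
  Plenum loosening: 5 × 6 × 4 = 120
  Crimp overheating: 8 × 7 × 4 = 224
  Coil contamination: 6 × 2 × 6 = 72
  Insulation fatigue crack: 2 × 10 × 3 = 60
  Stator degraded: 8 × 10 × 5 = 400
  Bushing binding: 6 × 4 × 10 = 240
  Insufficient impeller: 9 × 3 × 10 = 270
  Terminal corrosion: 2 × 8 × 10 = 160
  Fastener contamination: 8 × 8 × 7 = 448
After action: Fuse jamming → 6 × 9 × 8 = 432.
Revised RPNs: Fastener contamination=448, Fuse jamming=432, Stator degraded=400, Insufficient impeller=270, Bushing binding=240, Crimp overheating=224, Terminal corrosion=160, Plenum loosening=120, Coil contamination=72, Insulation fatigue crack=60.
Highest is now Fastener contamination (448).

Fastener contamination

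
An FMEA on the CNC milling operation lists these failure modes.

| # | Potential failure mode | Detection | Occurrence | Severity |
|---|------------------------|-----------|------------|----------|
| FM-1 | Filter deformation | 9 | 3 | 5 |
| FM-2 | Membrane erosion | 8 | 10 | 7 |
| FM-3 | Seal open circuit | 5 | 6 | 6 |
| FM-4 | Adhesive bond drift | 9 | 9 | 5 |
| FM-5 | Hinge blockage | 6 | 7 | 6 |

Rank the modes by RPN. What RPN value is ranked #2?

405

RPN = Severity × Occurrence × Detection:
  FM-1: 5 × 3 × 9 = 135
  FM-2: 7 × 10 × 8 = 560
  FM-3: 6 × 6 × 5 = 180
  FM-4: 5 × 9 × 9 = 405
  FM-5: 6 × 7 × 6 = 252
Sorted descending: 560, 405, 252, 180, 135.
The second-highest RPN is 405 (FM-4).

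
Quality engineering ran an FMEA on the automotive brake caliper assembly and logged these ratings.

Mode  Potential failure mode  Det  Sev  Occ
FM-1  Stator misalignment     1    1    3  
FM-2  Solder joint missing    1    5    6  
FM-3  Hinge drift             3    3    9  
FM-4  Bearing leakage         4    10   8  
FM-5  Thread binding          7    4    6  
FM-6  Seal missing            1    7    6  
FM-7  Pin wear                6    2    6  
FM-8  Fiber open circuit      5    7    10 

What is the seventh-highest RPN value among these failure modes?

30

RPN = Severity × Occurrence × Detection:
  FM-1: 1 × 3 × 1 = 3
  FM-2: 5 × 6 × 1 = 30
  FM-3: 3 × 9 × 3 = 81
  FM-4: 10 × 8 × 4 = 320
  FM-5: 4 × 6 × 7 = 168
  FM-6: 7 × 6 × 1 = 42
  FM-7: 2 × 6 × 6 = 72
  FM-8: 7 × 10 × 5 = 350
Sorted descending: 350, 320, 168, 81, 72, 42, 30, 3.
The seventh-highest RPN is 30 (FM-2).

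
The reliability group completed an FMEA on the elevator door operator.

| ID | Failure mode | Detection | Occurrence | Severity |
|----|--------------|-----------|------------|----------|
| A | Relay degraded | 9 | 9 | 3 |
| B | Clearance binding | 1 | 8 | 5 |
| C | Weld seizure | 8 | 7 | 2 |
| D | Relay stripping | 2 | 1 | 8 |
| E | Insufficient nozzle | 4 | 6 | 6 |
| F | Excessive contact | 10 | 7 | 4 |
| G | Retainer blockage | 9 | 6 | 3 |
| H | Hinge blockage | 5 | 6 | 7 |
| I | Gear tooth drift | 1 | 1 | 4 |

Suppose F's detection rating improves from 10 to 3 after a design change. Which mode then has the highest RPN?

RPN = Severity × Occurrence × Detection:
  A: 3 × 9 × 9 = 243
  B: 5 × 8 × 1 = 40
  C: 2 × 7 × 8 = 112
  D: 8 × 1 × 2 = 16
  E: 6 × 6 × 4 = 144
  F: 4 × 7 × 10 = 280
  G: 3 × 6 × 9 = 162
  H: 7 × 6 × 5 = 210
  I: 4 × 1 × 1 = 4
After action: F → 4 × 7 × 3 = 84.
Revised RPNs: A=243, H=210, G=162, E=144, C=112, F=84, B=40, D=16, I=4.
Highest is now A (243).

A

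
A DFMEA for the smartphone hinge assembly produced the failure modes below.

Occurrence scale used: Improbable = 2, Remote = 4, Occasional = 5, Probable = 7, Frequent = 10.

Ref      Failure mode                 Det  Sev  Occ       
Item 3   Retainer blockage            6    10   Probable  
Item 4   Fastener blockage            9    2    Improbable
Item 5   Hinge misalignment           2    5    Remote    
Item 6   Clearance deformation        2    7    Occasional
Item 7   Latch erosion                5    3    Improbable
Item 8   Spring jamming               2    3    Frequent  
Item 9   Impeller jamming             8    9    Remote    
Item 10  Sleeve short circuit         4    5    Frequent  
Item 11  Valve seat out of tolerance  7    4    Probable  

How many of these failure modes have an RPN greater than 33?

RPN = Severity × Occurrence × Detection:
  Item 3: 10 × 7 × 6 = 420
  Item 4: 2 × 2 × 9 = 36
  Item 5: 5 × 4 × 2 = 40
  Item 6: 7 × 5 × 2 = 70
  Item 7: 3 × 2 × 5 = 30
  Item 8: 3 × 10 × 2 = 60
  Item 9: 9 × 4 × 8 = 288
  Item 10: 5 × 10 × 4 = 200
  Item 11: 4 × 7 × 7 = 196
Modes with RPN > 33: Item 3 (420), Item 4 (36), Item 5 (40), Item 6 (70), Item 8 (60), Item 9 (288), Item 10 (200), Item 11 (196) → 8.

8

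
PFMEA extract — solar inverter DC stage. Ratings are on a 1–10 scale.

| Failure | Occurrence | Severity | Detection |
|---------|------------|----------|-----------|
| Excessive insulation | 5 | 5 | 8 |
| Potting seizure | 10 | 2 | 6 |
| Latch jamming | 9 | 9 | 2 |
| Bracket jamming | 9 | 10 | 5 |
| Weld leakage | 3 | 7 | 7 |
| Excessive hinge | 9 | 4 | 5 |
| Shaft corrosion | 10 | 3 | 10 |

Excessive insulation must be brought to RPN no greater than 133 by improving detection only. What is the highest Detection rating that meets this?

Excessive insulation: S=5, O=5, D=8 → current RPN = 200.
Fixed product = 25. Need 25 × D ≤ 133, so D ≤ 133/25 = 5.32.
Maximum integer Detection rating = 5 (gives RPN 125; D=6 would give 150 > 133).

5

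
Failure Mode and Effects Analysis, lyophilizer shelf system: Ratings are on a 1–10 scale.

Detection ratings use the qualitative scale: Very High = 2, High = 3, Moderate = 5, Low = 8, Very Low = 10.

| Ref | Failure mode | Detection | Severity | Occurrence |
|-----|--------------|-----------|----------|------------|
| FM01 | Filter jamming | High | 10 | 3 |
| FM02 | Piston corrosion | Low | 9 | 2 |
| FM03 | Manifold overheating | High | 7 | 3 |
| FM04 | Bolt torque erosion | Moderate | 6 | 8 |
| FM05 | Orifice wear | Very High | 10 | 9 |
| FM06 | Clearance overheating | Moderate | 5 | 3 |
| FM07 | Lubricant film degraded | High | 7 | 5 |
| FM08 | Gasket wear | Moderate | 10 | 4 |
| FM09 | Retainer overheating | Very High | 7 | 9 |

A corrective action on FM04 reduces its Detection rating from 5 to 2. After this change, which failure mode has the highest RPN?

FM08

RPN = Severity × Occurrence × Detection:
  FM01: 10 × 3 × 3 = 90
  FM02: 9 × 2 × 8 = 144
  FM03: 7 × 3 × 3 = 63
  FM04: 6 × 8 × 5 = 240
  FM05: 10 × 9 × 2 = 180
  FM06: 5 × 3 × 5 = 75
  FM07: 7 × 5 × 3 = 105
  FM08: 10 × 4 × 5 = 200
  FM09: 7 × 9 × 2 = 126
After action: FM04 → 6 × 8 × 2 = 96.
Revised RPNs: FM08=200, FM05=180, FM02=144, FM09=126, FM07=105, FM04=96, FM01=90, FM06=75, FM03=63.
Highest is now FM08 (200).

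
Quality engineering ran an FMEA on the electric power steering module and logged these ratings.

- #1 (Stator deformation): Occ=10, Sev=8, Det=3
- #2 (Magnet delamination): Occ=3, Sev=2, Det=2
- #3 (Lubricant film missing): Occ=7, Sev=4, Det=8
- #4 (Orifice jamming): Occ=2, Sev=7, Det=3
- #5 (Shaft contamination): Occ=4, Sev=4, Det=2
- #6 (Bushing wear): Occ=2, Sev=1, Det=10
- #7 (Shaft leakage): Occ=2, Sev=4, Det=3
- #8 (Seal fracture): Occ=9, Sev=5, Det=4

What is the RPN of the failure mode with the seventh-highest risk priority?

RPN = Severity × Occurrence × Detection:
  #1: 8 × 10 × 3 = 240
  #2: 2 × 3 × 2 = 12
  #3: 4 × 7 × 8 = 224
  #4: 7 × 2 × 3 = 42
  #5: 4 × 4 × 2 = 32
  #6: 1 × 2 × 10 = 20
  #7: 4 × 2 × 3 = 24
  #8: 5 × 9 × 4 = 180
Sorted descending: 240, 224, 180, 42, 32, 24, 20, 12.
The seventh-highest RPN is 20 (#6).

20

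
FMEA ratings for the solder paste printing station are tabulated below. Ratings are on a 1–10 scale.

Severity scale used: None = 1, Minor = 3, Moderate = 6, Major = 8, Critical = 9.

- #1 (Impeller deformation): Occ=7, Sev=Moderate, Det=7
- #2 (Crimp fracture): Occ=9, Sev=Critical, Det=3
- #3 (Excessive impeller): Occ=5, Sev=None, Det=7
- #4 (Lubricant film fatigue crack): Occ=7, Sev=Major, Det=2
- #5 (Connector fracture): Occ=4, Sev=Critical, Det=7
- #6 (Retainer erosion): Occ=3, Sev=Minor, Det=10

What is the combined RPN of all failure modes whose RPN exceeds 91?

901

RPN = Severity × Occurrence × Detection:
  #1: 6 × 7 × 7 = 294
  #2: 9 × 9 × 3 = 243
  #3: 1 × 5 × 7 = 35
  #4: 8 × 7 × 2 = 112
  #5: 9 × 4 × 7 = 252
  #6: 3 × 3 × 10 = 90
RPN > 91: #1 (294), #2 (243), #4 (112), #5 (252).
Sum: 294 + 243 + 112 + 252 = 901.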